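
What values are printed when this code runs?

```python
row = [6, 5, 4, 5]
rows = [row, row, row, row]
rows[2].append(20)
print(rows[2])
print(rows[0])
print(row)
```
[6, 5, 4, 5, 20]
[6, 5, 4, 5, 20]
[6, 5, 4, 5, 20]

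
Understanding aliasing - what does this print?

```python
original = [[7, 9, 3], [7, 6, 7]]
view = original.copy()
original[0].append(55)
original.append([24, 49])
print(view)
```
[[7, 9, 3, 55], [7, 6, 7]]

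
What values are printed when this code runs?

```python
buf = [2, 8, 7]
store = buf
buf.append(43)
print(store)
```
[2, 8, 7, 43]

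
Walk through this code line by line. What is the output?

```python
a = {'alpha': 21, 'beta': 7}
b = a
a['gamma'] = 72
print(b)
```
{'alpha': 21, 'beta': 7, 'gamma': 72}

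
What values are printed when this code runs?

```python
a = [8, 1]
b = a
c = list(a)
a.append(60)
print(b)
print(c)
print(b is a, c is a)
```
[8, 1, 60]
[8, 1]
True False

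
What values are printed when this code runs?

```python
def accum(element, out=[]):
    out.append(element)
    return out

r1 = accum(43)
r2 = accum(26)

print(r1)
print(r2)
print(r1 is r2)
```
[43, 26]
[43, 26]
True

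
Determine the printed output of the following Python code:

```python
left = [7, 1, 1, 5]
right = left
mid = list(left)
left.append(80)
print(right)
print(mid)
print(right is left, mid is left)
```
[7, 1, 1, 5, 80]
[7, 1, 1, 5]
True False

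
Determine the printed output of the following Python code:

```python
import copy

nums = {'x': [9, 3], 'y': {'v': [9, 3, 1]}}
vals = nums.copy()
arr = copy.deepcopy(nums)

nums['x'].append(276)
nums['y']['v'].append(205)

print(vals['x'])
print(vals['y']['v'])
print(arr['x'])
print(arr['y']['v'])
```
[9, 3, 276]
[9, 3, 1, 205]
[9, 3]
[9, 3, 1]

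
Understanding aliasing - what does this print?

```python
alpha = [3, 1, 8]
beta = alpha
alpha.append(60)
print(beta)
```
[3, 1, 8, 60]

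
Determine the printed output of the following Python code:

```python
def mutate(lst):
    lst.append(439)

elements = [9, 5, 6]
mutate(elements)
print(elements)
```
[9, 5, 6, 439]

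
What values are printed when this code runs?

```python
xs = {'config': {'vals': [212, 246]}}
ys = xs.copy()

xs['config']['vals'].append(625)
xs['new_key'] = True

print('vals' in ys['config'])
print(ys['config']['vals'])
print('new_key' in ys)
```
True
[212, 246, 625]
False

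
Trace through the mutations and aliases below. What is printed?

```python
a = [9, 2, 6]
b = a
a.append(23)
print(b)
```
[9, 2, 6, 23]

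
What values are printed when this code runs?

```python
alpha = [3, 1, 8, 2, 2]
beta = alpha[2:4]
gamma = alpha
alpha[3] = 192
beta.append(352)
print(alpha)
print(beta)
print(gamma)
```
[3, 1, 8, 192, 2]
[8, 2, 352]
[3, 1, 8, 192, 2]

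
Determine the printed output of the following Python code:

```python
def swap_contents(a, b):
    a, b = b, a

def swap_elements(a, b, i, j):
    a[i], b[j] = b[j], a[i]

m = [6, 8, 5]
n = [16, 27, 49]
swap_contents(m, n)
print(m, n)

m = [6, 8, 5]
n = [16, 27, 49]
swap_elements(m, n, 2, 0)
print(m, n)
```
[6, 8, 5] [16, 27, 49]
[6, 8, 16] [5, 27, 49]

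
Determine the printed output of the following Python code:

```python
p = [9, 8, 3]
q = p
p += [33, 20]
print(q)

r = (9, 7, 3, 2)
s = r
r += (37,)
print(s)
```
[9, 8, 3, 33, 20]
(9, 7, 3, 2)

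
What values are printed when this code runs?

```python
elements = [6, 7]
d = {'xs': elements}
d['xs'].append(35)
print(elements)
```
[6, 7, 35]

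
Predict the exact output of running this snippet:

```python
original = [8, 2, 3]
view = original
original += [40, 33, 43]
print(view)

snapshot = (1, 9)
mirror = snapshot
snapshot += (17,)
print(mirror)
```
[8, 2, 3, 40, 33, 43]
(1, 9)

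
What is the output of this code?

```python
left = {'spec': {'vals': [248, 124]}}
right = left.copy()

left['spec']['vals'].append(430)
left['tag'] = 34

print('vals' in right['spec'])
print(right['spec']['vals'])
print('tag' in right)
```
True
[248, 124, 430]
False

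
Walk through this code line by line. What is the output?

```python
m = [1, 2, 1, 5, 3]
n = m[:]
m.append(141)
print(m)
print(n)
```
[1, 2, 1, 5, 3, 141]
[1, 2, 1, 5, 3]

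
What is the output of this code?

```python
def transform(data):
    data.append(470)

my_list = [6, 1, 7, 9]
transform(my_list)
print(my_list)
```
[6, 1, 7, 9, 470]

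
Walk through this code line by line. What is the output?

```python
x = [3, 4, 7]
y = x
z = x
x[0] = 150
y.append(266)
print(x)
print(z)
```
[150, 4, 7, 266]
[150, 4, 7, 266]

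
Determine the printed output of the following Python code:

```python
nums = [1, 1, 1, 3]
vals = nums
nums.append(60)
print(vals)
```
[1, 1, 1, 3, 60]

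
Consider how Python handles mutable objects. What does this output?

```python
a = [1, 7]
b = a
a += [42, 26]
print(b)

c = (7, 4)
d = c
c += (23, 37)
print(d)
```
[1, 7, 42, 26]
(7, 4)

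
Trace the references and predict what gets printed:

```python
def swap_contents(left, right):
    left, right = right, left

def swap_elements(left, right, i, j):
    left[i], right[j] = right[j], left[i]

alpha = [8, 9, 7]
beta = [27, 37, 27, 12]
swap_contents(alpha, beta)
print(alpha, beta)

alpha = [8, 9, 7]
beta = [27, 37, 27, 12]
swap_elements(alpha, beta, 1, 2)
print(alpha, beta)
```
[8, 9, 7] [27, 37, 27, 12]
[8, 27, 7] [27, 37, 9, 12]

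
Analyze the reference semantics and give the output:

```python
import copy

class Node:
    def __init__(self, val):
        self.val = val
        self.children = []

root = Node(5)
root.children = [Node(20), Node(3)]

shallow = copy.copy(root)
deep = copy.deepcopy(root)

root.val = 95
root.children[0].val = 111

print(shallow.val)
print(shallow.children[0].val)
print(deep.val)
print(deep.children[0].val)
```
5
111
5
20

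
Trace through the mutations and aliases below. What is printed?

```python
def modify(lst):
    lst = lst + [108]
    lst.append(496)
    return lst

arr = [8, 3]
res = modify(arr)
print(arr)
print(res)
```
[8, 3]
[8, 3, 108, 496]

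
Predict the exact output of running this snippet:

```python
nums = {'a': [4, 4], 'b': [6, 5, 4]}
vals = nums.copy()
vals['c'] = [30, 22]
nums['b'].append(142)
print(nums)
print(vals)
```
{'a': [4, 4], 'b': [6, 5, 4, 142]}
{'a': [4, 4], 'b': [6, 5, 4, 142], 'c': [30, 22]}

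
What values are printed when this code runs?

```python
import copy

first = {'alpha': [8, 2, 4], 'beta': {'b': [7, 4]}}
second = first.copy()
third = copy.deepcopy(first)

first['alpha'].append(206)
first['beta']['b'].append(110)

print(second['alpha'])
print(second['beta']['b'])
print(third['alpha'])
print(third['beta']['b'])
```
[8, 2, 4, 206]
[7, 4, 110]
[8, 2, 4]
[7, 4]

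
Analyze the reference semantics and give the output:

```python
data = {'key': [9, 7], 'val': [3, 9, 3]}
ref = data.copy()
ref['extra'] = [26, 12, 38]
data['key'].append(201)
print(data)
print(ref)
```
{'key': [9, 7, 201], 'val': [3, 9, 3]}
{'key': [9, 7, 201], 'val': [3, 9, 3], 'extra': [26, 12, 38]}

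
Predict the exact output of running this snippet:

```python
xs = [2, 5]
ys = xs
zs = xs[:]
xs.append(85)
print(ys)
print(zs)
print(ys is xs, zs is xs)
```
[2, 5, 85]
[2, 5]
True False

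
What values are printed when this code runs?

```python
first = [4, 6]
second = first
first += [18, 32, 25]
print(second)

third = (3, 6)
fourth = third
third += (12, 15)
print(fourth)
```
[4, 6, 18, 32, 25]
(3, 6)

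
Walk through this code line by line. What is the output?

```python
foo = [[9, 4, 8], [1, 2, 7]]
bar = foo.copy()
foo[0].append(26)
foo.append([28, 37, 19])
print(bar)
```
[[9, 4, 8, 26], [1, 2, 7]]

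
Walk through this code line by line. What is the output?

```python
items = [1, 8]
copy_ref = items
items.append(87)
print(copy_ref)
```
[1, 8, 87]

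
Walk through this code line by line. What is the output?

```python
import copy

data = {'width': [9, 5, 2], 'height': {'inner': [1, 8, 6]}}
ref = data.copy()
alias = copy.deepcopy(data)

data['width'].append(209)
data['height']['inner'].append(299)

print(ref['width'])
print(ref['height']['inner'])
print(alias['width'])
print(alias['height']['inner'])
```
[9, 5, 2, 209]
[1, 8, 6, 299]
[9, 5, 2]
[1, 8, 6]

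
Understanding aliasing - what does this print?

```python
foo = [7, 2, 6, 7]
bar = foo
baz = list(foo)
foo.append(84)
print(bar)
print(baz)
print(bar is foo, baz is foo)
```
[7, 2, 6, 7, 84]
[7, 2, 6, 7]
True False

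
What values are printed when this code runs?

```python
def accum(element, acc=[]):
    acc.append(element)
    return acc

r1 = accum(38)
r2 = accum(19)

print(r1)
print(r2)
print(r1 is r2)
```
[38, 19]
[38, 19]
True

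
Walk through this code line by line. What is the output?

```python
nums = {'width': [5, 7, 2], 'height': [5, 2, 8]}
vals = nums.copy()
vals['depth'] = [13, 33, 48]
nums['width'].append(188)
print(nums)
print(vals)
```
{'width': [5, 7, 2, 188], 'height': [5, 2, 8]}
{'width': [5, 7, 2, 188], 'height': [5, 2, 8], 'depth': [13, 33, 48]}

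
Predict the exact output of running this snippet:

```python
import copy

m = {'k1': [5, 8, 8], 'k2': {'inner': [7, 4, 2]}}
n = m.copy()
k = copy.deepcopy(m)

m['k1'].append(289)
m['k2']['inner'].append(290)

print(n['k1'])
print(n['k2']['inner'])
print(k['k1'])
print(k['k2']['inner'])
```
[5, 8, 8, 289]
[7, 4, 2, 290]
[5, 8, 8]
[7, 4, 2]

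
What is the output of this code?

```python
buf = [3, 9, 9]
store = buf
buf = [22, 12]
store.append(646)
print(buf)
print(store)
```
[22, 12]
[3, 9, 9, 646]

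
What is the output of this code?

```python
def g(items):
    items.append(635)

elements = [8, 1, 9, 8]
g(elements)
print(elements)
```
[8, 1, 9, 8, 635]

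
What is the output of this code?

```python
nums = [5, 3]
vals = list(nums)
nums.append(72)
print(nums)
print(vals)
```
[5, 3, 72]
[5, 3]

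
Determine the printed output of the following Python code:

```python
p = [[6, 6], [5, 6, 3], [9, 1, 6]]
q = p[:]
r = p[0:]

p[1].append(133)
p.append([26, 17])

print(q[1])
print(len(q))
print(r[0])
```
[5, 6, 3, 133]
3
[6, 6]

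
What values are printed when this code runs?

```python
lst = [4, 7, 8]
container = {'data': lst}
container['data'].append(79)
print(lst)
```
[4, 7, 8, 79]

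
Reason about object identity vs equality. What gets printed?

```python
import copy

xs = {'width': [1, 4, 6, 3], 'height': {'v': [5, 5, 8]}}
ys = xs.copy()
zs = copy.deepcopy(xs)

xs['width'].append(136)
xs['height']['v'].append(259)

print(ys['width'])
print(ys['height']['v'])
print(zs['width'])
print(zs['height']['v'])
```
[1, 4, 6, 3, 136]
[5, 5, 8, 259]
[1, 4, 6, 3]
[5, 5, 8]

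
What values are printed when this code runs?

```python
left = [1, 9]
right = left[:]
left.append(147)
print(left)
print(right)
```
[1, 9, 147]
[1, 9]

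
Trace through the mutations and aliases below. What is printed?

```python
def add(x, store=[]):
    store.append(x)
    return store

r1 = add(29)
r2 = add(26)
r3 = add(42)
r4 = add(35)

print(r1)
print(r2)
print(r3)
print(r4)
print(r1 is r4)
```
[29, 26, 42, 35]
[29, 26, 42, 35]
[29, 26, 42, 35]
[29, 26, 42, 35]
True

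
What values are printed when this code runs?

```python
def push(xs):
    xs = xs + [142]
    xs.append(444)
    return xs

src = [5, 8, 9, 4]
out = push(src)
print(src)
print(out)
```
[5, 8, 9, 4]
[5, 8, 9, 4, 142, 444]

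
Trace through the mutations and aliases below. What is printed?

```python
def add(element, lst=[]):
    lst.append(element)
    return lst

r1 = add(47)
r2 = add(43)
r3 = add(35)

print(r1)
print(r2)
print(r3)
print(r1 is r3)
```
[47, 43, 35]
[47, 43, 35]
[47, 43, 35]
True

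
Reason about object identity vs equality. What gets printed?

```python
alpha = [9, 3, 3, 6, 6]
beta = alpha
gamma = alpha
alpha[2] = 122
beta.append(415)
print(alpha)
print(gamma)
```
[9, 3, 122, 6, 6, 415]
[9, 3, 122, 6, 6, 415]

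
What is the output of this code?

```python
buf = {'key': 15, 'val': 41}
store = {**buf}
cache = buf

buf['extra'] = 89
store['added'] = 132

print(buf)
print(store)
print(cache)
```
{'key': 15, 'val': 41, 'extra': 89}
{'key': 15, 'val': 41, 'added': 132}
{'key': 15, 'val': 41, 'extra': 89}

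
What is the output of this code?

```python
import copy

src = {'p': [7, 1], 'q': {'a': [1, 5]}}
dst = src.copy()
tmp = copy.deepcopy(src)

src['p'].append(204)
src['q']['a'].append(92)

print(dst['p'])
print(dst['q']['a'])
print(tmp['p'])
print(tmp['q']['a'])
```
[7, 1, 204]
[1, 5, 92]
[7, 1]
[1, 5]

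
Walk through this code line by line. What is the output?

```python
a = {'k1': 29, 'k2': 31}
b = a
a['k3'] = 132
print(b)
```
{'k1': 29, 'k2': 31, 'k3': 132}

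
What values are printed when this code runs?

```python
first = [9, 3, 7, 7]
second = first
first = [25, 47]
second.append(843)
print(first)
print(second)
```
[25, 47]
[9, 3, 7, 7, 843]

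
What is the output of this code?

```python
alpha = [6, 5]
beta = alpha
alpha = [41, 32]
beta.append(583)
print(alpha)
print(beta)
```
[41, 32]
[6, 5, 583]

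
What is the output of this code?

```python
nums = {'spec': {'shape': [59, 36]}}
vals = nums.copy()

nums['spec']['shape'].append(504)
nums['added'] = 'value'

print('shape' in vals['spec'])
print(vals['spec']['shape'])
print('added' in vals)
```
True
[59, 36, 504]
False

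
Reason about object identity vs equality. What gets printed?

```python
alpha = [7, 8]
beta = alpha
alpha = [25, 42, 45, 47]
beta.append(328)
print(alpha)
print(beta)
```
[25, 42, 45, 47]
[7, 8, 328]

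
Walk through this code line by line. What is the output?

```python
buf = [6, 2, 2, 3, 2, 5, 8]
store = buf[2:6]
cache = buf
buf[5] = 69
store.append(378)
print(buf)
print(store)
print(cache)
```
[6, 2, 2, 3, 2, 69, 8]
[2, 3, 2, 5, 378]
[6, 2, 2, 3, 2, 69, 8]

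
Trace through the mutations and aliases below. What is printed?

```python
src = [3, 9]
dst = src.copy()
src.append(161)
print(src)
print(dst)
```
[3, 9, 161]
[3, 9]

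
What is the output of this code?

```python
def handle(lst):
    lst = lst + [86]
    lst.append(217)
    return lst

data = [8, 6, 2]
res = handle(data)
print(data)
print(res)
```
[8, 6, 2]
[8, 6, 2, 86, 217]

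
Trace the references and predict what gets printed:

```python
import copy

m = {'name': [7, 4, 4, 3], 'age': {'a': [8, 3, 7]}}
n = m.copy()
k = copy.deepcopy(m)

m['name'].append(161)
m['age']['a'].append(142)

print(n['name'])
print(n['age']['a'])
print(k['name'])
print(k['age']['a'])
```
[7, 4, 4, 3, 161]
[8, 3, 7, 142]
[7, 4, 4, 3]
[8, 3, 7]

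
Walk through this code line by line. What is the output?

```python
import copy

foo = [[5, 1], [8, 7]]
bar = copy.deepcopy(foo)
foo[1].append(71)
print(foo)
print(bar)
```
[[5, 1], [8, 7, 71]]
[[5, 1], [8, 7]]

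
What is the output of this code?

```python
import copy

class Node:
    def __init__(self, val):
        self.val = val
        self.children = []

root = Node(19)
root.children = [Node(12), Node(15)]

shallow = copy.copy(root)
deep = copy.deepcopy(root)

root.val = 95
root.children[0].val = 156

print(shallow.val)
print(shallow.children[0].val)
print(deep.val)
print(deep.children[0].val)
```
19
156
19
12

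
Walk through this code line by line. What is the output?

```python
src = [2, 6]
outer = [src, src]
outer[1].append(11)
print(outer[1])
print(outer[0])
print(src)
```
[2, 6, 11]
[2, 6, 11]
[2, 6, 11]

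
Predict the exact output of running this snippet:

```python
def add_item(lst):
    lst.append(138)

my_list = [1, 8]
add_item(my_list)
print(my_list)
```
[1, 8, 138]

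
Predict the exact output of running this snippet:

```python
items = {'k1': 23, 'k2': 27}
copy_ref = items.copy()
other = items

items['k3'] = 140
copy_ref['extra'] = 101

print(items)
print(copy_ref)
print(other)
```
{'k1': 23, 'k2': 27, 'k3': 140}
{'k1': 23, 'k2': 27, 'extra': 101}
{'k1': 23, 'k2': 27, 'k3': 140}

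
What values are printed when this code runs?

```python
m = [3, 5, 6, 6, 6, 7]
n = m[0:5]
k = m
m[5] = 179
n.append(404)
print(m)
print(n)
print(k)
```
[3, 5, 6, 6, 6, 179]
[3, 5, 6, 6, 6, 404]
[3, 5, 6, 6, 6, 179]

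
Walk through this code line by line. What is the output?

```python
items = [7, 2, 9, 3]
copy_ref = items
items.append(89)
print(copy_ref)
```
[7, 2, 9, 3, 89]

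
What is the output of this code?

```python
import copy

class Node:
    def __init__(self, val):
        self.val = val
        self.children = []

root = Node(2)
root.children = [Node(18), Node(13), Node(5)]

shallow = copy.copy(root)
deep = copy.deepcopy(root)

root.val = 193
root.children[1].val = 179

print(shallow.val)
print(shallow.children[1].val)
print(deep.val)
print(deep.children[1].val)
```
2
179
2
13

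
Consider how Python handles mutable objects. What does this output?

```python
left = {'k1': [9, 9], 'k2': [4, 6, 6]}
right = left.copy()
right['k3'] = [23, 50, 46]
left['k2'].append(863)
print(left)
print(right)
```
{'k1': [9, 9], 'k2': [4, 6, 6, 863]}
{'k1': [9, 9], 'k2': [4, 6, 6, 863], 'k3': [23, 50, 46]}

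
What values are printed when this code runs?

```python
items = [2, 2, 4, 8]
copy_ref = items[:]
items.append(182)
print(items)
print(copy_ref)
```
[2, 2, 4, 8, 182]
[2, 2, 4, 8]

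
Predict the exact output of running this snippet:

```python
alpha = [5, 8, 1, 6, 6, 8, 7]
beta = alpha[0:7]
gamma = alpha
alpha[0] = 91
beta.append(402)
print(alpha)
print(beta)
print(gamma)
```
[91, 8, 1, 6, 6, 8, 7]
[5, 8, 1, 6, 6, 8, 7, 402]
[91, 8, 1, 6, 6, 8, 7]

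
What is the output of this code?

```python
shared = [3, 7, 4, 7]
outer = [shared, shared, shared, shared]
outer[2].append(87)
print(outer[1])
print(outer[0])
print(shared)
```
[3, 7, 4, 7, 87]
[3, 7, 4, 7, 87]
[3, 7, 4, 7, 87]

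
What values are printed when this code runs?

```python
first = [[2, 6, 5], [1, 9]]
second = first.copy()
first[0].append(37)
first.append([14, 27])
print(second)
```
[[2, 6, 5, 37], [1, 9]]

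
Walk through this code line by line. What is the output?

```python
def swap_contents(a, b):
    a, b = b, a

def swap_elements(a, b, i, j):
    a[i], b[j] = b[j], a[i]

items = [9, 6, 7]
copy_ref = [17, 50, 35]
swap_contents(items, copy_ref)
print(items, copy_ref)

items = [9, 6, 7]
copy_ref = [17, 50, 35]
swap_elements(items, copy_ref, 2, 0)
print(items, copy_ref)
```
[9, 6, 7] [17, 50, 35]
[9, 6, 17] [7, 50, 35]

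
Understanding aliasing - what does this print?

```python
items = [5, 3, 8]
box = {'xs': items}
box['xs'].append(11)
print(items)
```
[5, 3, 8, 11]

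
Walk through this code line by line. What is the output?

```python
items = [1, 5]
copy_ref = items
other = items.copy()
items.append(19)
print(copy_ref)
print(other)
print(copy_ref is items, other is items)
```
[1, 5, 19]
[1, 5]
True False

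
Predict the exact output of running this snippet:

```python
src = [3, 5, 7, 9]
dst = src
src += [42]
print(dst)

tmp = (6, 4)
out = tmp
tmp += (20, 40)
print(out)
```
[3, 5, 7, 9, 42]
(6, 4)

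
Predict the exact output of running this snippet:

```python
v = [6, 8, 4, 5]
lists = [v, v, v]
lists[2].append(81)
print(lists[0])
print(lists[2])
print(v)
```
[6, 8, 4, 5, 81]
[6, 8, 4, 5, 81]
[6, 8, 4, 5, 81]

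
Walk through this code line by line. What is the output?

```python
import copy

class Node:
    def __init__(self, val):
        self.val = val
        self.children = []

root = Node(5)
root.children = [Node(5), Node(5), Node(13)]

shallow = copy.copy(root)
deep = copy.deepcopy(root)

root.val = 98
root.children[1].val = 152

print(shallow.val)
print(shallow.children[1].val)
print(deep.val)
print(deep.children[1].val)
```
5
152
5
5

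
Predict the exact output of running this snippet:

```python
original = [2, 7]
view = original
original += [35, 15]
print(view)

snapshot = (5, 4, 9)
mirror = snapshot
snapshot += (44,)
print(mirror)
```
[2, 7, 35, 15]
(5, 4, 9)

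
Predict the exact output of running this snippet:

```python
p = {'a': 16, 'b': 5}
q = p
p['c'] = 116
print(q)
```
{'a': 16, 'b': 5, 'c': 116}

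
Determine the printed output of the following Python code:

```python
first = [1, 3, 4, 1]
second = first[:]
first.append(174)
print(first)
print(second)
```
[1, 3, 4, 1, 174]
[1, 3, 4, 1]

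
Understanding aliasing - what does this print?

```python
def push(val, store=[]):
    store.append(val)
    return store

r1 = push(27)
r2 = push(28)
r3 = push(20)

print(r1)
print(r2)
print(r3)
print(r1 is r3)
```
[27, 28, 20]
[27, 28, 20]
[27, 28, 20]
True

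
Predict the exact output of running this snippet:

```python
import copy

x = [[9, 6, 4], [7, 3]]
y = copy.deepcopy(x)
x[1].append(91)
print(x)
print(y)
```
[[9, 6, 4], [7, 3, 91]]
[[9, 6, 4], [7, 3]]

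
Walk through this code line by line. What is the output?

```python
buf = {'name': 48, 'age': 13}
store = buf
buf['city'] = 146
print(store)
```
{'name': 48, 'age': 13, 'city': 146}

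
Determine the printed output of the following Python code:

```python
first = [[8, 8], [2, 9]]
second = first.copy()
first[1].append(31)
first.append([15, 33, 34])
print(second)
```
[[8, 8], [2, 9, 31]]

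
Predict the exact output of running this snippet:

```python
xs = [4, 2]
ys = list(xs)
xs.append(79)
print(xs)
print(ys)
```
[4, 2, 79]
[4, 2]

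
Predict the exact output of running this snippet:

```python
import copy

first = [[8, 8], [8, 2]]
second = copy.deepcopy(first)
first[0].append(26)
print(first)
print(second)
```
[[8, 8, 26], [8, 2]]
[[8, 8], [8, 2]]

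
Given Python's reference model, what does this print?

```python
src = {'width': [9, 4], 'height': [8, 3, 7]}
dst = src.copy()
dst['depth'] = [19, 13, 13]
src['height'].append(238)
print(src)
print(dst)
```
{'width': [9, 4], 'height': [8, 3, 7, 238]}
{'width': [9, 4], 'height': [8, 3, 7, 238], 'depth': [19, 13, 13]}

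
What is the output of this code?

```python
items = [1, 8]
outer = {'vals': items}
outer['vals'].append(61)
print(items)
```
[1, 8, 61]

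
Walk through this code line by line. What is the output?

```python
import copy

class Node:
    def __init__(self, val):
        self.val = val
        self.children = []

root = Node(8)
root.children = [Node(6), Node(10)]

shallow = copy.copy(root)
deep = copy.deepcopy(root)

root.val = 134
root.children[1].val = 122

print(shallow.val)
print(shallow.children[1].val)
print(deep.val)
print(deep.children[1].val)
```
8
122
8
10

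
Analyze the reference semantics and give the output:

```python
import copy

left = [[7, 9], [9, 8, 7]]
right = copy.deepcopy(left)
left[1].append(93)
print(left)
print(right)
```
[[7, 9], [9, 8, 7, 93]]
[[7, 9], [9, 8, 7]]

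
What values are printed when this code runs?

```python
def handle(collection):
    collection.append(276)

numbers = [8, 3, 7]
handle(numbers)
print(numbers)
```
[8, 3, 7, 276]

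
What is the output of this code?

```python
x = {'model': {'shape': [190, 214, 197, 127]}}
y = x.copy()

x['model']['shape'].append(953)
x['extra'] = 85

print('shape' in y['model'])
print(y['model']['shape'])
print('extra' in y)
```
True
[190, 214, 197, 127, 953]
False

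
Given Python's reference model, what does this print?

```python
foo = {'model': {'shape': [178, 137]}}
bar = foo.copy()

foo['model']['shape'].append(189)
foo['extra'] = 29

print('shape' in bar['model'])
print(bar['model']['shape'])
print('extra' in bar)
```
True
[178, 137, 189]
False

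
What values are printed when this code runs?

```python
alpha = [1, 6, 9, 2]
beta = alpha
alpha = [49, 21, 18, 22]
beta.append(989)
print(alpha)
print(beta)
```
[49, 21, 18, 22]
[1, 6, 9, 2, 989]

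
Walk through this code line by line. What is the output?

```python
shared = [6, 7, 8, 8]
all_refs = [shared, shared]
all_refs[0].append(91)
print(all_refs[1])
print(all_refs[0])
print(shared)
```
[6, 7, 8, 8, 91]
[6, 7, 8, 8, 91]
[6, 7, 8, 8, 91]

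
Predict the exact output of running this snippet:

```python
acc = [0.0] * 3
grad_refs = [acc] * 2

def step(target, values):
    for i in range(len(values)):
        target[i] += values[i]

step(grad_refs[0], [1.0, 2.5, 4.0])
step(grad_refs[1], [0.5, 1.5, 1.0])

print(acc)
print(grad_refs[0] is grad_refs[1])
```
[1.5, 4.0, 5.0]
True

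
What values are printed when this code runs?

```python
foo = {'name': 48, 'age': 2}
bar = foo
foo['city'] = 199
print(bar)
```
{'name': 48, 'age': 2, 'city': 199}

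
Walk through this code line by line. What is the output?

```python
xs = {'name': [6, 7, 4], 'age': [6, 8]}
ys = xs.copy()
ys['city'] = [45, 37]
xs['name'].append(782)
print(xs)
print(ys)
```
{'name': [6, 7, 4, 782], 'age': [6, 8]}
{'name': [6, 7, 4, 782], 'age': [6, 8], 'city': [45, 37]}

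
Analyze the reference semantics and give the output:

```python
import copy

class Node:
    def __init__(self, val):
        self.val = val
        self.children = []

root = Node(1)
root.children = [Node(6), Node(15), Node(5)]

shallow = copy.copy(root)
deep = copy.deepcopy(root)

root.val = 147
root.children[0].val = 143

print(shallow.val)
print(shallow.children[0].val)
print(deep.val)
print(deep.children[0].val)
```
1
143
1
6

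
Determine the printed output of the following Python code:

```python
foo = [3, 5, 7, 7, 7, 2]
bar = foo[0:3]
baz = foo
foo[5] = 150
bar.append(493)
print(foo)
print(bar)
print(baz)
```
[3, 5, 7, 7, 7, 150]
[3, 5, 7, 493]
[3, 5, 7, 7, 7, 150]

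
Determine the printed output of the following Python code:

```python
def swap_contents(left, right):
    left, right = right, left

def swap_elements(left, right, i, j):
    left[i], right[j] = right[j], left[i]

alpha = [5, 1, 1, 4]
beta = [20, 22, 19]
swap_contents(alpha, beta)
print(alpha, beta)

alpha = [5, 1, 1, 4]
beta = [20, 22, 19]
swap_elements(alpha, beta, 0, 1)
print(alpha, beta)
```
[5, 1, 1, 4] [20, 22, 19]
[22, 1, 1, 4] [20, 5, 19]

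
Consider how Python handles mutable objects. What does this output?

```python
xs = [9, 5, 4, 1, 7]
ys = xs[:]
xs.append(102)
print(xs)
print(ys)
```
[9, 5, 4, 1, 7, 102]
[9, 5, 4, 1, 7]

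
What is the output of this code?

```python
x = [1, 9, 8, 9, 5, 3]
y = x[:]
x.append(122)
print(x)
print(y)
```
[1, 9, 8, 9, 5, 3, 122]
[1, 9, 8, 9, 5, 3]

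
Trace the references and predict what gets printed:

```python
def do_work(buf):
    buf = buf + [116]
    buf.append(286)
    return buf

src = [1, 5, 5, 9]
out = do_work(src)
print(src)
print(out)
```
[1, 5, 5, 9]
[1, 5, 5, 9, 116, 286]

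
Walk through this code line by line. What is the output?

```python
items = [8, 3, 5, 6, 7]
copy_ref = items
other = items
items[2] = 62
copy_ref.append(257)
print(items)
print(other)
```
[8, 3, 62, 6, 7, 257]
[8, 3, 62, 6, 7, 257]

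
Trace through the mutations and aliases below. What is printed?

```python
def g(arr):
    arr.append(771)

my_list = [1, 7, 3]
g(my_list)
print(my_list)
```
[1, 7, 3, 771]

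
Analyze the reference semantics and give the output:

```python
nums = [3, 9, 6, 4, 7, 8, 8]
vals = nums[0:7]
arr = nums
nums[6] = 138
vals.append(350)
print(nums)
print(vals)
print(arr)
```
[3, 9, 6, 4, 7, 8, 138]
[3, 9, 6, 4, 7, 8, 8, 350]
[3, 9, 6, 4, 7, 8, 138]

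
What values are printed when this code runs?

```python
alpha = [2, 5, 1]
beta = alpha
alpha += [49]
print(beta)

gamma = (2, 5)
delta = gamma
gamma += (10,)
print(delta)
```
[2, 5, 1, 49]
(2, 5)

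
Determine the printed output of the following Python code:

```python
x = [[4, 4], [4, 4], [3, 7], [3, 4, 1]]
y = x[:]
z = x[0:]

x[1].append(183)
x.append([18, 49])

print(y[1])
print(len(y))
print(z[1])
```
[4, 4, 183]
4
[4, 4, 183]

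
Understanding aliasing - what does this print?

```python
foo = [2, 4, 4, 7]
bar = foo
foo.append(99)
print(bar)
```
[2, 4, 4, 7, 99]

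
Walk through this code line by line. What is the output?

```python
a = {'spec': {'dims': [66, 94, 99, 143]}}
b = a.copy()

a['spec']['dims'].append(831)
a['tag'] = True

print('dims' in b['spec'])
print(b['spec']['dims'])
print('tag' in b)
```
True
[66, 94, 99, 143, 831]
False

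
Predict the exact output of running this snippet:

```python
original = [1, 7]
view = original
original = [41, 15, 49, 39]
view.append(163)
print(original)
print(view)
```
[41, 15, 49, 39]
[1, 7, 163]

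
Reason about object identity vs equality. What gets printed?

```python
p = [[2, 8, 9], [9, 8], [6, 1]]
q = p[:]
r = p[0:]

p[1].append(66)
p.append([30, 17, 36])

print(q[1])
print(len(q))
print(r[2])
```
[9, 8, 66]
3
[6, 1]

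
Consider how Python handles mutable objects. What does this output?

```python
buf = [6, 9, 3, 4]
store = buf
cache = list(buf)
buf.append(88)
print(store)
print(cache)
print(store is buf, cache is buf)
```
[6, 9, 3, 4, 88]
[6, 9, 3, 4]
True False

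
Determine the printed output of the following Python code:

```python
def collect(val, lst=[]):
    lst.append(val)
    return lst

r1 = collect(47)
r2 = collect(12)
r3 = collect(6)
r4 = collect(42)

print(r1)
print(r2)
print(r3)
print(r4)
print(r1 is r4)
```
[47, 12, 6, 42]
[47, 12, 6, 42]
[47, 12, 6, 42]
[47, 12, 6, 42]
True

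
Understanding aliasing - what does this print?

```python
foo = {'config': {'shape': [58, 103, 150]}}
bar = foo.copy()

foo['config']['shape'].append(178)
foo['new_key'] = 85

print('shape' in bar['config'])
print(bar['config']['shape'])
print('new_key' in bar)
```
True
[58, 103, 150, 178]
False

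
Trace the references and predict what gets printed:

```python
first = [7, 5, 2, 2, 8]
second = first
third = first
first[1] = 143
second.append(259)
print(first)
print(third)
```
[7, 143, 2, 2, 8, 259]
[7, 143, 2, 2, 8, 259]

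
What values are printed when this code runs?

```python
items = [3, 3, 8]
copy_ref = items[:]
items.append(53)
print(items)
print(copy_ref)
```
[3, 3, 8, 53]
[3, 3, 8]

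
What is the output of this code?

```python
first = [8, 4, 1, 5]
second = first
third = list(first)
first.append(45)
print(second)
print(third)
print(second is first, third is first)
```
[8, 4, 1, 5, 45]
[8, 4, 1, 5]
True False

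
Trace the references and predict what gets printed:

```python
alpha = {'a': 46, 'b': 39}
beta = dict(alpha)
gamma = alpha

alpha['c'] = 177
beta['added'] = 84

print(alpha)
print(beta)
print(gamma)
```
{'a': 46, 'b': 39, 'c': 177}
{'a': 46, 'b': 39, 'added': 84}
{'a': 46, 'b': 39, 'c': 177}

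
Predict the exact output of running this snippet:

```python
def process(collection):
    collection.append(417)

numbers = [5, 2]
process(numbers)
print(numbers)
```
[5, 2, 417]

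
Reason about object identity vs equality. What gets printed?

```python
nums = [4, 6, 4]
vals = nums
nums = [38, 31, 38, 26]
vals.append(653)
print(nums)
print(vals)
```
[38, 31, 38, 26]
[4, 6, 4, 653]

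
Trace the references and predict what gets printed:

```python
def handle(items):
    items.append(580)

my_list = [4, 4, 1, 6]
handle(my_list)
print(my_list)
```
[4, 4, 1, 6, 580]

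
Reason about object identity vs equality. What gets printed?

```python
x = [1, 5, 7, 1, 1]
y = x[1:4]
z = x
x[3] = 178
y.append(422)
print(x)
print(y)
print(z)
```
[1, 5, 7, 178, 1]
[5, 7, 1, 422]
[1, 5, 7, 178, 1]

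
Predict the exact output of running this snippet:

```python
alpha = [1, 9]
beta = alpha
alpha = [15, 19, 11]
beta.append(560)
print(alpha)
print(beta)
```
[15, 19, 11]
[1, 9, 560]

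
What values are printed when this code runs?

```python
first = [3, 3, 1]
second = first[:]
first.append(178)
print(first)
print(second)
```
[3, 3, 1, 178]
[3, 3, 1]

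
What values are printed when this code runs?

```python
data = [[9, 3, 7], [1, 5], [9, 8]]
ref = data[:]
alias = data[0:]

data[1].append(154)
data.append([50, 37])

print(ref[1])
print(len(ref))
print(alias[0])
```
[1, 5, 154]
3
[9, 3, 7]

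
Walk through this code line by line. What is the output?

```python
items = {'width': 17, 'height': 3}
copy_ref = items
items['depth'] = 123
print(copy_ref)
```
{'width': 17, 'height': 3, 'depth': 123}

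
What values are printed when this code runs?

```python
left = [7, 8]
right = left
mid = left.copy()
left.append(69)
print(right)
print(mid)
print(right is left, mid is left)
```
[7, 8, 69]
[7, 8]
True False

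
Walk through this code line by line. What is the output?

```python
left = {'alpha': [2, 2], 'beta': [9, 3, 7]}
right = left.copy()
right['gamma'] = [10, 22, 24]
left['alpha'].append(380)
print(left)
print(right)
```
{'alpha': [2, 2, 380], 'beta': [9, 3, 7]}
{'alpha': [2, 2, 380], 'beta': [9, 3, 7], 'gamma': [10, 22, 24]}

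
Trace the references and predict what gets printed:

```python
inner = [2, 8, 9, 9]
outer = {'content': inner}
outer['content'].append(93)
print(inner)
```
[2, 8, 9, 9, 93]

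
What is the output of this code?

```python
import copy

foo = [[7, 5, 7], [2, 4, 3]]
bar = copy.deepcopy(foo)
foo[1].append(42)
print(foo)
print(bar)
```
[[7, 5, 7], [2, 4, 3, 42]]
[[7, 5, 7], [2, 4, 3]]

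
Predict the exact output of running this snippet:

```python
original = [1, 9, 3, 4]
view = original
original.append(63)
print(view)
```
[1, 9, 3, 4, 63]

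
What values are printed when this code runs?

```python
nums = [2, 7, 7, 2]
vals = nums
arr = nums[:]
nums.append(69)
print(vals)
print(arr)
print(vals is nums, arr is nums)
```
[2, 7, 7, 2, 69]
[2, 7, 7, 2]
True False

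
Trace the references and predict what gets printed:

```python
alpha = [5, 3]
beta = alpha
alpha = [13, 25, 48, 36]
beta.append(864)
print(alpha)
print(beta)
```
[13, 25, 48, 36]
[5, 3, 864]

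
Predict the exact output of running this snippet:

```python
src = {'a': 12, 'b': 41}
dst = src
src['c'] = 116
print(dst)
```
{'a': 12, 'b': 41, 'c': 116}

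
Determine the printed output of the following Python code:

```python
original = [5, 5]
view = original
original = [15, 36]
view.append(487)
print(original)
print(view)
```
[15, 36]
[5, 5, 487]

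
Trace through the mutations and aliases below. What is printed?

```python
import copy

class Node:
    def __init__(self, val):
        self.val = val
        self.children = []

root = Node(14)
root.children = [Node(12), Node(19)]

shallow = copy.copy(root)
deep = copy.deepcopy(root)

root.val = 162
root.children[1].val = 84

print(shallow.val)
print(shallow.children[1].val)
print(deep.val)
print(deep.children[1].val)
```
14
84
14
19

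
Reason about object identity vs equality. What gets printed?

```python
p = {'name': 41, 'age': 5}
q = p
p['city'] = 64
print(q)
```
{'name': 41, 'age': 5, 'city': 64}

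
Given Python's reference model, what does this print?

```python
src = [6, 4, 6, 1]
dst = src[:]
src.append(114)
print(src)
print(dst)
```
[6, 4, 6, 1, 114]
[6, 4, 6, 1]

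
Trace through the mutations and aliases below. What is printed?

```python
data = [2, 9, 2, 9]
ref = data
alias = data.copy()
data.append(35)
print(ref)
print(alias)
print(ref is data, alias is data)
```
[2, 9, 2, 9, 35]
[2, 9, 2, 9]
True False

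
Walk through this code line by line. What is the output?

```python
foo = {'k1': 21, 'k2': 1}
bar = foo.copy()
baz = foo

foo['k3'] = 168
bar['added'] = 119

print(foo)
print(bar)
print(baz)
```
{'k1': 21, 'k2': 1, 'k3': 168}
{'k1': 21, 'k2': 1, 'added': 119}
{'k1': 21, 'k2': 1, 'k3': 168}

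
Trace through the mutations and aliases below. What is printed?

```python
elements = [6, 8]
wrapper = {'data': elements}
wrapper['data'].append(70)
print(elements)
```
[6, 8, 70]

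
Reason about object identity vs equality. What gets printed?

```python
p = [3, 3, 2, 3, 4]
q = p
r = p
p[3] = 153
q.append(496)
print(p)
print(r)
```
[3, 3, 2, 153, 4, 496]
[3, 3, 2, 153, 4, 496]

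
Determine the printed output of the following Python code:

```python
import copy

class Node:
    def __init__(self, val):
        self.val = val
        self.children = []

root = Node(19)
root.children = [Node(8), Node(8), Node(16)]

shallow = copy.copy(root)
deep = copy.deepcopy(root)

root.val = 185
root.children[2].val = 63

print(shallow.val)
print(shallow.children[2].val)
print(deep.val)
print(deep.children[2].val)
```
19
63
19
16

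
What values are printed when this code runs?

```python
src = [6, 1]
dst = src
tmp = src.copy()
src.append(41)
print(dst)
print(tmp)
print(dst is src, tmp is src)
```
[6, 1, 41]
[6, 1]
True False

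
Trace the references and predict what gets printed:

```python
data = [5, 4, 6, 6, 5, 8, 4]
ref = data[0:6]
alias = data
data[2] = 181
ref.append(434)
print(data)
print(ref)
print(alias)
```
[5, 4, 181, 6, 5, 8, 4]
[5, 4, 6, 6, 5, 8, 434]
[5, 4, 181, 6, 5, 8, 4]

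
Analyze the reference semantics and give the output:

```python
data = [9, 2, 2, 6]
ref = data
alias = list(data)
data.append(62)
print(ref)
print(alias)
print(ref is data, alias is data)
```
[9, 2, 2, 6, 62]
[9, 2, 2, 6]
True False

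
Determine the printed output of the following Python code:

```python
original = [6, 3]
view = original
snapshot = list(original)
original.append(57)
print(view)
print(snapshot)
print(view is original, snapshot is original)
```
[6, 3, 57]
[6, 3]
True False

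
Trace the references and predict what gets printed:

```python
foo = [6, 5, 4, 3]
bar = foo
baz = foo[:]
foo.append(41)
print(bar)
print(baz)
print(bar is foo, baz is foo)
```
[6, 5, 4, 3, 41]
[6, 5, 4, 3]
True False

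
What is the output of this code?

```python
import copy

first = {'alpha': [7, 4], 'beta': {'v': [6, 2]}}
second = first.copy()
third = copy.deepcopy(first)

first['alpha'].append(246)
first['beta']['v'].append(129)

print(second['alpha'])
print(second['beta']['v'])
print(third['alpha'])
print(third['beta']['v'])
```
[7, 4, 246]
[6, 2, 129]
[7, 4]
[6, 2]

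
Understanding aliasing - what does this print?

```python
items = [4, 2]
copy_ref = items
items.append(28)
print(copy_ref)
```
[4, 2, 28]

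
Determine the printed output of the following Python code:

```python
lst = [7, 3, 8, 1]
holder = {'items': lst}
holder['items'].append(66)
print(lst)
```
[7, 3, 8, 1, 66]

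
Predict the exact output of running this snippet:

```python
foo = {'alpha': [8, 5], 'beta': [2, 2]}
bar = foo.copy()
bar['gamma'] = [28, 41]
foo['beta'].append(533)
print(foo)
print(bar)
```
{'alpha': [8, 5], 'beta': [2, 2, 533]}
{'alpha': [8, 5], 'beta': [2, 2, 533], 'gamma': [28, 41]}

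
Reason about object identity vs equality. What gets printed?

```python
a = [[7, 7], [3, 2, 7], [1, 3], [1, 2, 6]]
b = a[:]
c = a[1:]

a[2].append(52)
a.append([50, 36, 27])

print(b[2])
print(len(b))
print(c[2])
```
[1, 3, 52]
4
[1, 2, 6]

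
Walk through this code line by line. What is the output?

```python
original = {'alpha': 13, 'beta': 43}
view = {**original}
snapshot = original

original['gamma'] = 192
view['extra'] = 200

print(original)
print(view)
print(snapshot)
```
{'alpha': 13, 'beta': 43, 'gamma': 192}
{'alpha': 13, 'beta': 43, 'extra': 200}
{'alpha': 13, 'beta': 43, 'gamma': 192}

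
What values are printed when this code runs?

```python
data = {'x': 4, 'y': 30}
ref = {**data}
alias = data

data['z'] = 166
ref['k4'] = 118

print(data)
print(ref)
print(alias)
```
{'x': 4, 'y': 30, 'z': 166}
{'x': 4, 'y': 30, 'k4': 118}
{'x': 4, 'y': 30, 'z': 166}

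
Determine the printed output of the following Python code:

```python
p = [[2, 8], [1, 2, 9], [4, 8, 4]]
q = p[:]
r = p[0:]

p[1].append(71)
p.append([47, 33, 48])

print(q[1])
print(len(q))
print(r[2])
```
[1, 2, 9, 71]
3
[4, 8, 4]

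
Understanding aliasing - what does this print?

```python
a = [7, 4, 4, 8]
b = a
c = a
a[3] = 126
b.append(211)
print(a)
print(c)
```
[7, 4, 4, 126, 211]
[7, 4, 4, 126, 211]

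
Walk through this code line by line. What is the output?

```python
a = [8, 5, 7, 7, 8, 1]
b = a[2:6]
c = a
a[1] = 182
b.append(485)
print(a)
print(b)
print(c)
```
[8, 182, 7, 7, 8, 1]
[7, 7, 8, 1, 485]
[8, 182, 7, 7, 8, 1]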